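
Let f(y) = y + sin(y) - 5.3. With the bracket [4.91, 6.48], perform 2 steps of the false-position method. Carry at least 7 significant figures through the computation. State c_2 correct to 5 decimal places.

5.77665

f(4.910000) = -1.370538, f(6.480000) = 1.375547
step 1: c = 5.693568, f(c) = -0.162474 < 0 → new bracket [5.693568, 6.480000]
step 2: c = 5.776646, f(c) = -0.008508 < 0 → new bracket [5.776646, 6.480000]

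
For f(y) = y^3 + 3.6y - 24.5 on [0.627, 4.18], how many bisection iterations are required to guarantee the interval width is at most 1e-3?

Initial width b − a = 4.18 − 0.627 = 3.553000.
After n steps the width is (b−a)/2^n; need (b−a)/2^n ≤ 1e-3.
So n ≥ log₂(3.553000/1e-3) = log₂(3553.0000) ≈ 11.7948.
Hence n = 12.

12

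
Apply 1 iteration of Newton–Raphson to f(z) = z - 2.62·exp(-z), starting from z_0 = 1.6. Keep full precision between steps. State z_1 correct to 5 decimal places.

0.89951

Newton update: z ← z − f(z)/f'(z).
f'(z) = 1 + 2.62·exp(-z)
z_0 = 1.600000: f = 1.071031, f' = 1.528969 → z_1 = 1.600000 - (1.071031)/(1.528969) = 0.899508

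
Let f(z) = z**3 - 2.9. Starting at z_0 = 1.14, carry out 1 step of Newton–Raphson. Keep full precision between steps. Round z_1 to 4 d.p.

f'(z) = 3z**2
z_0 = 1.140000: f = -1.418456, f' = 3.898800 → z_1 = 1.140000 - (-1.418456)/(3.898800) = 1.503819

1.5038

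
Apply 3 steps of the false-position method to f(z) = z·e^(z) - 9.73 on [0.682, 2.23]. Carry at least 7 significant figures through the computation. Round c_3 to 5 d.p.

1.69084

False-position update: c = (a·f(b) − b·f(a))/(f(b) − f(a)); replace the endpoint whose sign matches f(c).
f(0.682000) = -8.381120, f(2.230000) = 11.008701
step 1: c = 1.351113, f(c) = -4.512382 < 0 → new bracket [1.351113, 2.230000]
step 2: c = 1.606628, f(c) = -1.719401 < 0 → new bracket [1.606628, 2.230000]
step 3: c = 1.690837, f(c) = -0.558862 < 0 → new bracket [1.690837, 2.230000]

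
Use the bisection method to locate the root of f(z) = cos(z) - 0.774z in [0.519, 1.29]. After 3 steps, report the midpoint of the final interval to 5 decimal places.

f(0.519000) = 0.466610, f(1.290000) = -0.721339 (opposite signs)
step 1: m = 0.904500, f(m) = -0.082004 < 0 → root in [0.519000, 0.904500]
step 2: m = 0.711750, f(m) = 0.206326 > 0 → root in [0.711750, 0.904500]
step 3: m = 0.808125, f(m) = 0.065367 > 0 → root in [0.808125, 0.904500]
Midpoint of [0.808125, 0.904500] = 0.856313

0.85631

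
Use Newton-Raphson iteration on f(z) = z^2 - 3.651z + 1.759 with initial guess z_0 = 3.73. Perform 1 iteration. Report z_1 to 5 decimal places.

3.19084

Newton update: z ← z − f(z)/f'(z).
f'(z) = 2z - 3.651
z_0 = 3.730000: f = 2.053670, f' = 3.809000 → z_1 = 3.730000 - (2.053670)/(3.809000) = 3.190837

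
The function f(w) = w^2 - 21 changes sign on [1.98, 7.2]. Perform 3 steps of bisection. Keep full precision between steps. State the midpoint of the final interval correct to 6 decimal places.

f(1.980000) = -17.079600, f(7.200000) = 30.840000 (opposite signs)
step 1: m = 4.590000, f(m) = 0.068100 > 0 → root in [1.980000, 4.590000]
step 2: m = 3.285000, f(m) = -10.208775 < 0 → root in [3.285000, 4.590000]
step 3: m = 3.937500, f(m) = -5.496094 < 0 → root in [3.937500, 4.590000]
Midpoint of [3.937500, 4.590000] = 4.263750

4.263750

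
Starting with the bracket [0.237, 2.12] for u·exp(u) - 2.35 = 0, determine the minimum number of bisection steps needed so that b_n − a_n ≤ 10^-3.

11

Initial width b − a = 2.12 − 0.237 = 1.883000.
After n steps the width is (b−a)/2^n; need (b−a)/2^n ≤ 10^-3.
So n ≥ log₂(1.883000/10^-3) = log₂(1883.0000) ≈ 10.8788.
Hence n = 11.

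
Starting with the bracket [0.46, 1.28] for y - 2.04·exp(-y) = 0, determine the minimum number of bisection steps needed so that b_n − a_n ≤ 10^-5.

Initial width b − a = 1.28 − 0.46 = 0.820000.
After n steps the width is (b−a)/2^n; need (b−a)/2^n ≤ 10^-5.
So n ≥ log₂(0.820000/10^-5) = log₂(82000.0000) ≈ 16.3233.
Hence n = 17.

17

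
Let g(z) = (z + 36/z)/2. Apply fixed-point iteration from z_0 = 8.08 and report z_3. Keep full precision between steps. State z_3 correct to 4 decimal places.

6.0000

z_1 = g(8.080000) = 6.267723
z_2 = g(6.267723) = 6.005718
z_3 = g(6.005718) = 6.000003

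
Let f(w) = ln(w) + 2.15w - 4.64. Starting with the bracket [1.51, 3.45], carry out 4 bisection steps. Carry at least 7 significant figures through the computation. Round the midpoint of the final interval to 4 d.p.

1.8131

f(1.510000) = -0.981390, f(3.450000) = 4.015874 (opposite signs)
step 1: m = 2.480000, f(m) = 1.600259 > 0 → root in [1.510000, 2.480000]
step 2: m = 1.995000, f(m) = 0.339894 > 0 → root in [1.510000, 1.995000]
step 3: m = 1.752500, f(m) = -0.311082 < 0 → root in [1.752500, 1.995000]
step 4: m = 1.873750, f(m) = 0.016504 > 0 → root in [1.752500, 1.873750]
Midpoint of [1.752500, 1.873750] = 1.813125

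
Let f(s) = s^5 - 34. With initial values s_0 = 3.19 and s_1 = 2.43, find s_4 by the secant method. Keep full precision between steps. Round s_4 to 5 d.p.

2.04011

f(s_0) = 296.334106, f(s_1) = 50.728861
s_2 = 2.430000 - (50.728861)·(2.430000 - 3.190000)/(50.728861 - (296.334106)) = 2.273025; f(s_2) = 26.676548
s_3 = 2.273025 - (26.676548)·(2.273025 - 2.430000)/(26.676548 - (50.728861)) = 2.098923; f(s_3) = 6.736366
s_4 = 2.098923 - (6.736366)·(2.098923 - 2.273025)/(6.736366 - (26.676548)) = 2.040106; f(s_4) = 1.339774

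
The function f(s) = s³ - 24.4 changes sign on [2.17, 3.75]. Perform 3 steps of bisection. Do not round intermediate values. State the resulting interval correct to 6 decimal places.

f(2.170000) = -14.181687, f(3.750000) = 28.334375 (opposite signs)
step 1: m = 2.960000, f(m) = 1.534336 > 0 → root in [2.170000, 2.960000]
step 2: m = 2.565000, f(m) = -7.524288 < 0 → root in [2.565000, 2.960000]
step 3: m = 2.762500, f(m) = -3.318240 < 0 → root in [2.762500, 2.960000]

[2.762500, 2.960000]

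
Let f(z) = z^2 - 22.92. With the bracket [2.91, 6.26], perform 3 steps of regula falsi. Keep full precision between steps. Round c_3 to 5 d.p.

f(2.910000) = -14.451900, f(6.260000) = 16.267600
step 1: c = 4.485998, f(c) = -2.795824 < 0 → new bracket [4.485998, 6.260000]
step 2: c = 4.746171, f(c) = -0.393858 < 0 → new bracket [4.746171, 6.260000]
step 3: c = 4.781956, f(c) = -0.052892 < 0 → new bracket [4.781956, 6.260000]

4.78196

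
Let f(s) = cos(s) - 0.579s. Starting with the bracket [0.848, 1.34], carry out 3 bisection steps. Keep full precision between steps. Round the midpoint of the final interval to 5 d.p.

f(0.848000) = 0.170492, f(1.340000) = -0.547107 (opposite signs)
step 1: m = 1.094000, f(m) = -0.174491 < 0 → root in [0.848000, 1.094000]
step 2: m = 0.971000, f(m) = 0.002265 > 0 → root in [0.971000, 1.094000]
step 3: m = 1.032500, f(m) = -0.085144 < 0 → root in [0.971000, 1.032500]
Midpoint of [0.971000, 1.032500] = 1.001750

1.00175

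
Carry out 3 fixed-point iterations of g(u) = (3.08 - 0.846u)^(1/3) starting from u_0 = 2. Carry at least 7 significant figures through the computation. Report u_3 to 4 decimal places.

u_1 = g(2.000000) = 1.115484
u_2 = g(1.115484) = 1.287916
u_3 = g(1.287916) = 1.257907

1.2579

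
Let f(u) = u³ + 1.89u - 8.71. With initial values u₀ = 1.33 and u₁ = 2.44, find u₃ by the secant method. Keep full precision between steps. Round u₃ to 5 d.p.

1.71939

f(u_0) = -3.843663, f(u_1) = 10.428384
u_2 = 2.440000 - (10.428384)·(2.440000 - 1.330000)/(10.428384 - (-3.843663)) = 1.628939; f(u_2) = -1.309014
u_3 = 1.628939 - (-1.309014)·(1.628939 - 2.440000)/(-1.309014 - (10.428384)) = 1.719392; f(u_3) = -0.377293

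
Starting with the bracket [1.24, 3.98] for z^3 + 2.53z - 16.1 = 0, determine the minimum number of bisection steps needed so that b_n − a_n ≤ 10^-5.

19

Initial width b − a = 3.98 − 1.24 = 2.740000.
After n steps the width is (b−a)/2^n; need (b−a)/2^n ≤ 10^-5.
So n ≥ log₂(2.740000/10^-5) = log₂(274000.0000) ≈ 18.0638.
Hence n = 19.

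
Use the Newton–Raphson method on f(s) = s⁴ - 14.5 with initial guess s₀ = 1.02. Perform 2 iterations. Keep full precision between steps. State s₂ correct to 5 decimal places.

3.18529

Newton update: s ← s − f(s)/f'(s).
f'(s) = 4s³
s_0 = 1.020000: f = -13.417568, f' = 4.244832 → s_1 = 1.020000 - (-13.417568)/(4.244832) = 4.180918
s_1 = 4.180918: f = 291.053169, f' = 292.331143 → s_2 = 4.180918 - (291.053169)/(292.331143) = 3.185290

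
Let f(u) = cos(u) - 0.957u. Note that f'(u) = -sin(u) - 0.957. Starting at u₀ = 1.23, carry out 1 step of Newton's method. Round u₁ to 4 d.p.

0.7863

u_0 = 1.230000: f = -0.842872, f' = -1.899489 → u_1 = 1.230000 - (-0.842872)/(-1.899489) = 0.786264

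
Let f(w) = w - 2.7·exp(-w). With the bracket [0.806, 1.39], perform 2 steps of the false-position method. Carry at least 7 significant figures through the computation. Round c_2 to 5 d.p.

f(0.806000) = -0.399931, f(1.390000) = 0.717497
step 1: c = 1.015015, f(c) = 0.036544 > 0 → new bracket [0.806000, 1.015015]
step 2: c = 0.997516, f(c) = 0.001770 > 0 → new bracket [0.806000, 0.997516]

0.99752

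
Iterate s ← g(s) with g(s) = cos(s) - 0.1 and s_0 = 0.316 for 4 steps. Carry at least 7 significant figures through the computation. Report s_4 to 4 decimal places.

0.6334

s_1 = g(0.316000) = 0.850486
s_2 = g(0.850486) = 0.559618
s_3 = g(0.559618) = 0.747458
s_4 = g(0.747458) = 0.633419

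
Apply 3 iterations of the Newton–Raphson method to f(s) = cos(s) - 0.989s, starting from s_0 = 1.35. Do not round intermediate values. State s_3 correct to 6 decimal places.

0.743970

Newton update: s ← s − f(s)/f'(s).
f'(s) = -sin(s) - 0.989
s_0 = 1.350000: f = -1.116143, f' = -1.964723 → s_1 = 1.350000 - (-1.116143)/(-1.964723) = 0.781908
s_1 = 0.781908: f = -0.063737, f' = -1.693635 → s_2 = 0.781908 - (-0.063737)/(-1.693635) = 0.744275
s_2 = 0.744275: f = -0.000509, f' = -1.666439 → s_3 = 0.744275 - (-0.000509)/(-1.666439) = 0.743970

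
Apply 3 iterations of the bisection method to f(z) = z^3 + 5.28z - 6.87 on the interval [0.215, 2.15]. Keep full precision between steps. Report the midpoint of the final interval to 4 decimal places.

f(0.215000) = -5.724862, f(2.150000) = 14.420375 (opposite signs)
step 1: m = 1.182500, f(m) = 1.027097 > 0 → root in [0.215000, 1.182500]
step 2: m = 0.698750, f(m) = -2.839434 < 0 → root in [0.698750, 1.182500]
step 3: m = 0.940625, f(m) = -1.071258 < 0 → root in [0.940625, 1.182500]
Midpoint of [0.940625, 1.182500] = 1.061562

1.0616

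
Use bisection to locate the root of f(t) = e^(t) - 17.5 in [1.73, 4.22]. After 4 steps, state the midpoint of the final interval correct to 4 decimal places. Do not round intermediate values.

f(1.730000) = -11.859346, f(4.220000) = 50.533484 (opposite signs)
step 1: m = 2.975000, f(m) = 2.089623 > 0 → root in [1.730000, 2.975000]
step 2: m = 2.352500, f(m) = -6.988184 < 0 → root in [2.352500, 2.975000]
step 3: m = 2.663750, f(m) = -3.149999 < 0 → root in [2.663750, 2.975000]
step 4: m = 2.819375, f(m) = -0.733632 < 0 → root in [2.819375, 2.975000]
Midpoint of [2.819375, 2.975000] = 2.897187

2.8972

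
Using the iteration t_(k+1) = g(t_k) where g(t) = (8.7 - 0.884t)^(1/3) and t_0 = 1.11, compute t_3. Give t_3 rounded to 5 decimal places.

t_1 = g(1.110000) = 1.976283
t_2 = g(1.976283) = 1.908637
t_3 = g(1.908637) = 1.914093

1.91409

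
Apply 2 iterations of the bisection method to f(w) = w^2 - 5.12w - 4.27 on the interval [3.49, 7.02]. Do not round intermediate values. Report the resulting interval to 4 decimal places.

f(3.490000) = -9.958700, f(7.020000) = 9.068000 (opposite signs)
step 1: m = 5.255000, f(m) = -3.560575 < 0 → root in [5.255000, 7.020000]
step 2: m = 6.137500, f(m) = 1.974906 > 0 → root in [5.255000, 6.137500]

[5.2550, 6.1375]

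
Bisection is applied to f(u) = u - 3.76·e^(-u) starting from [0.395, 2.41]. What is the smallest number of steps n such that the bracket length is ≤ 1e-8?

Initial width b − a = 2.41 − 0.395 = 2.015000.
After n steps the width is (b−a)/2^n; need (b−a)/2^n ≤ 1e-8.
So n ≥ log₂(2.015000/1e-8) = log₂(201500000.0000) ≈ 27.5862.
Hence n = 28.

28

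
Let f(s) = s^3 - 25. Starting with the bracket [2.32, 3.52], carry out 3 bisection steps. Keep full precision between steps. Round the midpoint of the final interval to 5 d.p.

2.99500

f(2.320000) = -12.512832, f(3.520000) = 18.614208 (opposite signs)
step 1: m = 2.920000, f(m) = -0.102912 < 0 → root in [2.920000, 3.520000]
step 2: m = 3.220000, f(m) = 8.386248 > 0 → root in [2.920000, 3.220000]
step 3: m = 3.070000, f(m) = 3.934443 > 0 → root in [2.920000, 3.070000]
Midpoint of [2.920000, 3.070000] = 2.995000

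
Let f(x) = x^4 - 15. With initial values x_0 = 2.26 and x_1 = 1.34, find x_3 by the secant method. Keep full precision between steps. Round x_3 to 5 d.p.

2.07418

f(x_0) = 11.087578, f(x_1) = -11.775821
x_2 = 1.340000 - (-11.775821)·(1.340000 - 2.260000)/(-11.775821 - (11.087578)) = 1.813847; f(x_2) = -4.175628
x_3 = 1.813847 - (-4.175628)·(1.813847 - 1.340000)/(-4.175628 - (-11.775821)) = 2.074184; f(x_3) = 3.509257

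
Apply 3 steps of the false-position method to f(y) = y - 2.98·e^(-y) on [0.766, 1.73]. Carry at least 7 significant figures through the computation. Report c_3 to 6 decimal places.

1.046738

f(0.766000) = -0.619309, f(1.730000) = 1.201692
step 1: c = 1.093849, f(c) = 0.095773 > 0 → new bracket [0.766000, 1.093849]
step 2: c = 1.049939, f(c) = 0.007062 > 0 → new bracket [0.766000, 1.049939]
step 3: c = 1.046738, f(c) = 0.000517 > 0 → new bracket [0.766000, 1.046738]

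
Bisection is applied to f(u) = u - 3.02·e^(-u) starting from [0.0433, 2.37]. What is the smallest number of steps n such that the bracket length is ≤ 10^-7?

Initial width b − a = 2.37 − 0.0433 = 2.326700.
After n steps the width is (b−a)/2^n; need (b−a)/2^n ≤ 10^-7.
So n ≥ log₂(2.326700/10^-7) = log₂(23267000.0000) ≈ 24.4718.
Hence n = 25.

25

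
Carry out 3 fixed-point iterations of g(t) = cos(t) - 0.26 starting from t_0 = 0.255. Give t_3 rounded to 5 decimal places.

0.61764

t_1 = g(0.255000) = 0.707663
t_2 = g(0.707663) = 0.499883
t_3 = g(0.499883) = 0.617639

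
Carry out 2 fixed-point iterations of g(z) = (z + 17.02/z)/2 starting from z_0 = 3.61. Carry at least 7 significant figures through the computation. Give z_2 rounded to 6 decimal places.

4.125693

z_1 = g(3.610000) = 4.162341
z_2 = g(4.162341) = 4.125693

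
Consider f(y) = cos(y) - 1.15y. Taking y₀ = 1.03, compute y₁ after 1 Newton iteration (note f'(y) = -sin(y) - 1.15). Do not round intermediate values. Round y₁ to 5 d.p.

0.69638

y_0 = 1.030000: f = -0.669681, f' = -2.007299 → y_1 = 1.030000 - (-0.669681)/(-2.007299) = 0.696377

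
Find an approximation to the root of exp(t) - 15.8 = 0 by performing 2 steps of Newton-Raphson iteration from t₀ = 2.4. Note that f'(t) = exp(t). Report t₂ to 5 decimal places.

2.76263

t_0 = 2.400000: f = -4.776824, f' = 11.023176 → t_1 = 2.400000 - (-4.776824)/(11.023176) = 2.833344
t_1 = 2.833344: f = 1.202216, f' = 17.002216 → t_2 = 2.833344 - (1.202216)/(17.002216) = 2.762634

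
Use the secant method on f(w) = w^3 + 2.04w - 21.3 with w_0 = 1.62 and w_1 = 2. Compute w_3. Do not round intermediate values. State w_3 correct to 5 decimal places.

f(w_0) = -13.743672, f(w_1) = -9.220000
w_2 = 2.000000 - (-9.220000)·(2.000000 - 1.620000)/(-9.220000 - (-13.743672)) = 2.774504; f(w_2) = 5.717755
w_3 = 2.774504 - (5.717755)·(2.774504 - 2.000000)/(5.717755 - (-9.220000)) = 2.478045; f(w_3) = -1.027835

2.47805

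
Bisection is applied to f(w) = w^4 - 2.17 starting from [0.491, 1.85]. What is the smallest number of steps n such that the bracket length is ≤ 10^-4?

Initial width b − a = 1.85 − 0.491 = 1.359000.
After n steps the width is (b−a)/2^n; need (b−a)/2^n ≤ 10^-4.
So n ≥ log₂(1.359000/10^-4) = log₂(13590.0000) ≈ 13.7303.
Hence n = 14.

14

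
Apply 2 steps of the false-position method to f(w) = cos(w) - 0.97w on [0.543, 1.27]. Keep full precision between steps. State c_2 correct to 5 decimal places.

False-position update: c = (a·f(b) − b·f(a))/(f(b) − f(a)); replace the endpoint whose sign matches f(c).
f(0.543000) = 0.329452, f(1.270000) = -0.935619
step 1: c = 0.732327, f(c) = 0.033264 > 0 → new bracket [0.732327, 1.270000]
step 2: c = 0.750786, f(c) = 0.002890 > 0 → new bracket [0.750786, 1.270000]

0.75079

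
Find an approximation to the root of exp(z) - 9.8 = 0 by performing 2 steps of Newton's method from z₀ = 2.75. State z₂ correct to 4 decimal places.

2.2867

f'(z) = exp(z)
z_0 = 2.750000: f = 5.842632, f' = 15.642632 → z_1 = 2.750000 - (5.842632)/(15.642632) = 2.376493
z_1 = 2.376493: f = 0.967077, f' = 10.767077 → z_2 = 2.376493 - (0.967077)/(10.767077) = 2.286675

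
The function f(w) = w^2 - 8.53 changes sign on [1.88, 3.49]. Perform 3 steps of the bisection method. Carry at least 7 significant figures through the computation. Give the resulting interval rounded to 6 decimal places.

[2.886250, 3.087500]

f(1.880000) = -4.995600, f(3.490000) = 3.650100 (opposite signs)
step 1: m = 2.685000, f(m) = -1.320775 < 0 → root in [2.685000, 3.490000]
step 2: m = 3.087500, f(m) = 1.002656 > 0 → root in [2.685000, 3.087500]
step 3: m = 2.886250, f(m) = -0.199561 < 0 → root in [2.886250, 3.087500]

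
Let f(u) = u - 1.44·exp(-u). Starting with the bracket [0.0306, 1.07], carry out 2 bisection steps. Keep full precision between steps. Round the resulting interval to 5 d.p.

[0.55030, 0.81015]

f(0.030600) = -1.366003, f(1.070000) = 0.576068 (opposite signs)
step 1: m = 0.550300, f(m) = -0.280259 < 0 → root in [0.550300, 1.070000]
step 2: m = 0.810150, f(m) = 0.169650 > 0 → root in [0.550300, 0.810150]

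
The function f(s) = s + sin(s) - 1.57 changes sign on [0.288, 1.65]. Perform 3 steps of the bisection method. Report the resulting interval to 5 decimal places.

[0.79875, 0.96900]

f(0.288000) = -0.997965, f(1.650000) = 1.076865 (opposite signs)
step 1: m = 0.969000, f(m) = 0.223320 > 0 → root in [0.288000, 0.969000]
step 2: m = 0.628500, f(m) = -0.353568 < 0 → root in [0.628500, 0.969000]
step 3: m = 0.798750, f(m) = -0.054765 < 0 → root in [0.798750, 0.969000]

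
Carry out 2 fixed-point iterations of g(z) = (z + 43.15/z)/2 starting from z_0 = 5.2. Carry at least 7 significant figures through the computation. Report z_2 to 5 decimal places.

z_1 = g(5.200000) = 6.749038
z_2 = g(6.749038) = 6.571271

6.57127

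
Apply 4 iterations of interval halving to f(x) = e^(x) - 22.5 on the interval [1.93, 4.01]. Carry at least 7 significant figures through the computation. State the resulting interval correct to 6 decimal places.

f(1.930000) = -15.610490, f(4.010000) = 32.646871 (opposite signs)
step 1: m = 2.970000, f(m) = -3.008080 < 0 → root in [2.970000, 4.010000]
step 2: m = 3.490000, f(m) = 10.285948 > 0 → root in [2.970000, 3.490000]
step 3: m = 3.230000, f(m) = 2.779657 > 0 → root in [2.970000, 3.230000]
step 4: m = 3.100000, f(m) = -0.302049 < 0 → root in [3.100000, 3.230000]

[3.100000, 3.230000]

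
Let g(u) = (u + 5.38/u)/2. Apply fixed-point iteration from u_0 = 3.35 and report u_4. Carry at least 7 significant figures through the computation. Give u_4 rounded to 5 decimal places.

u_1 = g(3.350000) = 2.477985
u_2 = g(2.477985) = 2.324552
u_3 = g(2.324552) = 2.319488
u_4 = g(2.319488) = 2.319483

2.31948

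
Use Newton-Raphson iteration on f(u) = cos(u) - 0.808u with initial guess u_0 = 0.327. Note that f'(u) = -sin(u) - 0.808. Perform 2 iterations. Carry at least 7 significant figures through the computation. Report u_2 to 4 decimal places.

0.8346

Newton update: u ← u − f(u)/f'(u).
u_0 = 0.327000: f = 0.682794, f' = -1.129203 → u_1 = 0.327000 - (0.682794)/(-1.129203) = 0.931669
u_1 = 0.931669: f = -0.156293, f' = -1.610617 → u_2 = 0.931669 - (-0.156293)/(-1.610617) = 0.834630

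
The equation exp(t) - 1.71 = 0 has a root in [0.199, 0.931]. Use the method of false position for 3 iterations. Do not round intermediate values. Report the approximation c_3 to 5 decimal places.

f(0.199000) = -0.489818, f(0.931000) = 0.827045
step 1: c = 0.471273, f(c) = -0.107967 < 0 → new bracket [0.471273, 0.931000]
step 2: c = 0.524359, f(c) = -0.020625 < 0 → new bracket [0.524359, 0.931000]
step 3: c = 0.534253, f(c) = -0.003827 < 0 → new bracket [0.534253, 0.931000]

0.53425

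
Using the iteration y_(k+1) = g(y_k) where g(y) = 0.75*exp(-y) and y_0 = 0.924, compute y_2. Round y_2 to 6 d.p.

0.556895

y_1 = g(0.924000) = 0.297696
y_2 = g(0.297696) = 0.556895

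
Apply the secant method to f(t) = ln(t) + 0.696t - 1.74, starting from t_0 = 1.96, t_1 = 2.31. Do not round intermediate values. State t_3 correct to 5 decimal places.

1.72149

Secant update: t_(k+1) = t_k − f(t_k)·(t_k − t_(k-1))/(f(t_k) − f(t_(k-1))).
f(t_0) = 0.297104, f(t_1) = 0.705008
t_2 = 2.310000 - (0.705008)·(2.310000 - 1.960000)/(0.705008 - (0.297104)) = 1.705070; f(t_2) = -0.019665
t_3 = 1.705070 - (-0.019665)·(1.705070 - 2.310000)/(-0.019665 - (0.705008)) = 1.721486; f(t_3) = 0.001342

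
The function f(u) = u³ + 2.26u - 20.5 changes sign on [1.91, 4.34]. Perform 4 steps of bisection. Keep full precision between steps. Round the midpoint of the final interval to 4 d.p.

2.4416

f(1.910000) = -9.215529, f(4.340000) = 71.054904 (opposite signs)
step 1: m = 3.125000, f(m) = 17.080078 > 0 → root in [1.910000, 3.125000]
step 2: m = 2.517500, f(m) = 1.144977 > 0 → root in [1.910000, 2.517500]
step 3: m = 2.213750, f(m) = -4.648025 < 0 → root in [2.213750, 2.517500]
step 4: m = 2.365625, f(m) = -1.915220 < 0 → root in [2.365625, 2.517500]
Midpoint of [2.365625, 2.517500] = 2.441562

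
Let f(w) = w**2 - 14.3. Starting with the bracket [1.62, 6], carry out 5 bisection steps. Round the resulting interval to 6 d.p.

[3.673125, 3.810000]

f(1.620000) = -11.675600, f(6.000000) = 21.700000 (opposite signs)
step 1: m = 3.810000, f(m) = 0.216100 > 0 → root in [1.620000, 3.810000]
step 2: m = 2.715000, f(m) = -6.928775 < 0 → root in [2.715000, 3.810000]
step 3: m = 3.262500, f(m) = -3.656094 < 0 → root in [3.262500, 3.810000]
step 4: m = 3.536250, f(m) = -1.794936 < 0 → root in [3.536250, 3.810000]
step 5: m = 3.673125, f(m) = -0.808153 < 0 → root in [3.673125, 3.810000]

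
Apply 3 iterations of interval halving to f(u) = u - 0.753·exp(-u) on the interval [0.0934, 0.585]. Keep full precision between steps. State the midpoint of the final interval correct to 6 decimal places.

f(0.093400) = -0.592454, f(0.585000) = 0.165499 (opposite signs)
step 1: m = 0.339200, f(m) = -0.197192 < 0 → root in [0.339200, 0.585000]
step 2: m = 0.462100, f(m) = -0.012259 < 0 → root in [0.462100, 0.585000]
step 3: m = 0.523550, f(m) = 0.077462 > 0 → root in [0.462100, 0.523550]
Midpoint of [0.462100, 0.523550] = 0.492825

0.492825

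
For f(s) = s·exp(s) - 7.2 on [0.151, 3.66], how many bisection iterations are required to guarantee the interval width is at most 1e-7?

Initial width b − a = 3.66 − 0.151 = 3.509000.
After n steps the width is (b−a)/2^n; need (b−a)/2^n ≤ 1e-7.
So n ≥ log₂(3.509000/1e-7) = log₂(35090000.0000) ≈ 25.0646.
Hence n = 26.

26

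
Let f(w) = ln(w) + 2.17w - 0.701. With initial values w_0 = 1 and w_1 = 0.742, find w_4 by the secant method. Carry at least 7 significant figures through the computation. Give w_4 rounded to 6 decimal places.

0.576706

Secant update: w_(k+1) = w_k − f(w_k)·(w_k − w_(k-1))/(f(w_k) − f(w_(k-1))).
f(w_0) = 1.469000, f(w_1) = 0.610734
w_2 = 0.742000 - (0.610734)·(0.742000 - 1.000000)/(0.610734 - (1.469000)) = 0.558410; f(w_2) = -0.071914
w_3 = 0.558410 - (-0.071914)·(0.558410 - 0.742000)/(-0.071914 - (0.610734)) = 0.577750; f(w_3) = 0.004103
w_4 = 0.577750 - (0.004103)·(0.577750 - 0.558410)/(0.004103 - (-0.071914)) = 0.576706; f(w_4) = 0.000029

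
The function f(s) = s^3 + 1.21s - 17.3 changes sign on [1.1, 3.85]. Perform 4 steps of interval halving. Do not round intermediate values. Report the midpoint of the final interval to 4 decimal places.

f(1.100000) = -14.638000, f(3.850000) = 44.425125 (opposite signs)
step 1: m = 2.475000, f(m) = 0.855672 > 0 → root in [1.100000, 2.475000]
step 2: m = 1.787500, f(m) = -9.425783 < 0 → root in [1.787500, 2.475000]
step 3: m = 2.131250, f(m) = -5.040567 < 0 → root in [2.131250, 2.475000]
step 4: m = 2.303125, f(m) = -2.296558 < 0 → root in [2.303125, 2.475000]
Midpoint of [2.303125, 2.475000] = 2.389063

2.3891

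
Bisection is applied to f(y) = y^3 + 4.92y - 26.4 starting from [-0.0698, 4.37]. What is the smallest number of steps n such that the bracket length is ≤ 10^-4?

Initial width b − a = 4.37 − -0.0698 = 4.439800.
After n steps the width is (b−a)/2^n; need (b−a)/2^n ≤ 10^-4.
So n ≥ log₂(4.439800/10^-4) = log₂(44398.0000) ≈ 15.4382.
Hence n = 16.

16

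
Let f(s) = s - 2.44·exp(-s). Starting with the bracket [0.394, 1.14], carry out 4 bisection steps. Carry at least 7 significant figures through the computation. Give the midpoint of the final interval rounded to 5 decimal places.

f(0.394000) = -1.251424, f(1.140000) = 0.359642 (opposite signs)
step 1: m = 0.767000, f(m) = -0.366146 < 0 → root in [0.767000, 1.140000]
step 2: m = 0.953500, f(m) = 0.013149 > 0 → root in [0.767000, 0.953500]
step 3: m = 0.860250, f(m) = -0.172007 < 0 → root in [0.860250, 0.953500]
step 4: m = 0.906875, f(m) = -0.078358 < 0 → root in [0.906875, 0.953500]
Midpoint of [0.906875, 0.953500] = 0.930187

0.93019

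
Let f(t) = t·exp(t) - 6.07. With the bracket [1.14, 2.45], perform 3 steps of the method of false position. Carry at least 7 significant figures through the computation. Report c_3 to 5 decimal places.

False-position update: c = (a·f(b) − b·f(a))/(f(b) − f(a)); replace the endpoint whose sign matches f(c).
f(1.140000) = -2.505484, f(2.450000) = 22.321449
step 1: c = 1.272203, f(c) = -1.529885 < 0 → new bracket [1.272203, 2.450000]
step 2: c = 1.347749, f(c) = -0.882844 < 0 → new bracket [1.347749, 2.450000]
step 3: c = 1.389686, f(c) = -0.492368 < 0 → new bracket [1.389686, 2.450000]

1.38969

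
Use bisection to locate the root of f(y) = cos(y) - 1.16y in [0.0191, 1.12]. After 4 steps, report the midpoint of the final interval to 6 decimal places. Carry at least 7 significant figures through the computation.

f(0.019100) = 0.977662, f(1.120000) = -0.863518 (opposite signs)
step 1: m = 0.569550, f(m) = 0.181466 > 0 → root in [0.569550, 1.120000]
step 2: m = 0.844775, f(m) = -0.316039 < 0 → root in [0.569550, 0.844775]
step 3: m = 0.707163, f(m) = -0.060100 < 0 → root in [0.569550, 0.707163]
step 4: m = 0.638356, f(m) = 0.062583 > 0 → root in [0.638356, 0.707163]
Midpoint of [0.638356, 0.707163] = 0.672759

0.672759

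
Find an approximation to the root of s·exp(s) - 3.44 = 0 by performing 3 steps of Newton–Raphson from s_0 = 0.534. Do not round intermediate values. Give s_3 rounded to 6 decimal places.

1.126324

f'(s) = (s + 1)·exp(s)
s_0 = 0.534000: f = -2.529134, f' = 2.616608 → s_1 = 0.534000 - (-2.529134)/(2.616608) = 1.500570
s_1 = 1.500570: f = 3.288920, f' = 11.213164 → s_2 = 1.500570 - (3.288920)/(11.213164) = 1.207261
s_2 = 1.207261: f = 0.597457, f' = 7.381769 → s_3 = 1.207261 - (0.597457)/(7.381769) = 1.126324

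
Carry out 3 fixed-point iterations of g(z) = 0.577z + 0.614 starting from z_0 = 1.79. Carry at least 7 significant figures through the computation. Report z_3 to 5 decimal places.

z_1 = g(1.790000) = 1.646830
z_2 = g(1.646830) = 1.564221
z_3 = g(1.564221) = 1.516555

1.51656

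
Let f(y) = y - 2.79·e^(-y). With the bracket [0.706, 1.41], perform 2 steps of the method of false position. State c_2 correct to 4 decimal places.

f(0.706000) = -0.671185, f(1.410000) = 0.728840
step 1: c = 1.043504, f(c) = 0.060815 > 0 → new bracket [0.706000, 1.043504]
step 2: c = 1.015464, f(c) = 0.004830 > 0 → new bracket [0.706000, 1.015464]

1.0155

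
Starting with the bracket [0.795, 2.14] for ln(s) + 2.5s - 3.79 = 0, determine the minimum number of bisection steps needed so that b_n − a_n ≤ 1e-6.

21

Initial width b − a = 2.14 − 0.795 = 1.345000.
After n steps the width is (b−a)/2^n; need (b−a)/2^n ≤ 1e-6.
So n ≥ log₂(1.345000/1e-6) = log₂(1345000.0000) ≈ 20.3592.
Hence n = 21.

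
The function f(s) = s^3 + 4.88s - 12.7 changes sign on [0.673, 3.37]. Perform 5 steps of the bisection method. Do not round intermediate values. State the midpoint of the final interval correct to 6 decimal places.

1.642234

f(0.673000) = -9.110939, f(3.370000) = 42.018353 (opposite signs)
step 1: m = 2.021500, f(m) = 5.425703 > 0 → root in [0.673000, 2.021500]
step 2: m = 1.347250, f(m) = -3.680050 < 0 → root in [1.347250, 2.021500]
step 3: m = 1.684375, f(m) = 0.298523 > 0 → root in [1.347250, 1.684375]
step 4: m = 1.515813, f(m) = -1.819972 < 0 → root in [1.515813, 1.684375]
step 5: m = 1.600094, f(m) = -0.794822 < 0 → root in [1.600094, 1.684375]
Midpoint of [1.600094, 1.684375] = 1.642234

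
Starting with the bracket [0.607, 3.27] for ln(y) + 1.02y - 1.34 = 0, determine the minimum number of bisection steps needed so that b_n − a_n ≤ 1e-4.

15

Initial width b − a = 3.27 − 0.607 = 2.663000.
After n steps the width is (b−a)/2^n; need (b−a)/2^n ≤ 1e-4.
So n ≥ log₂(2.663000/1e-4) = log₂(26630.0000) ≈ 14.7008.
Hence n = 15.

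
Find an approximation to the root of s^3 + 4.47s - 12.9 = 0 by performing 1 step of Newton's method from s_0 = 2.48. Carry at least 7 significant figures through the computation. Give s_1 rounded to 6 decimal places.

1.893705

f'(s) = 3s^2 + 4.47
s_0 = 2.480000: f = 13.438592, f' = 22.921200 → s_1 = 2.480000 - (13.438592)/(22.921200) = 1.893705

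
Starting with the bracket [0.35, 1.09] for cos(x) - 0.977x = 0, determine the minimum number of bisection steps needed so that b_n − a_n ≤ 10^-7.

Initial width b − a = 1.09 − 0.35 = 0.740000.
After n steps the width is (b−a)/2^n; need (b−a)/2^n ≤ 10^-7.
So n ≥ log₂(0.740000/10^-7) = log₂(7400000.0000) ≈ 22.8191.
Hence n = 23.

23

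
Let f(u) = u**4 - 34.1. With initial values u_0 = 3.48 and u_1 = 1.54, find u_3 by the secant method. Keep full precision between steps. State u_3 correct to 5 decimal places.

2.88396

f(u_0) = 112.561788, f(u_1) = -28.475513
u_2 = 1.540000 - (-28.475513)·(1.540000 - 3.480000)/(-28.475513 - (112.561788)) = 1.931687; f(u_2) = -20.176541
u_3 = 1.931687 - (-20.176541)·(1.931687 - 1.540000)/(-20.176541 - (-28.475513)) = 2.883961; f(u_3) = 35.076293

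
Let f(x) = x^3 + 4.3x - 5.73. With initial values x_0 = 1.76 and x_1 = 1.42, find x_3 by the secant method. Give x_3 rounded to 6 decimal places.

f(x_0) = 7.289776, f(x_1) = 3.239288
x_2 = 1.420000 - (3.239288)·(1.420000 - 1.760000)/(3.239288 - (7.289776)) = 1.148093; f(x_2) = 0.720118
x_3 = 1.148093 - (0.720118)·(1.148093 - 1.420000)/(0.720118 - (3.239288)) = 1.070366; f(x_3) = 0.098878

1.070366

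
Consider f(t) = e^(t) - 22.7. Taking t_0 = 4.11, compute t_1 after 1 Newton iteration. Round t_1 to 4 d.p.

Newton update: t ← t − f(t)/f'(t).
f'(t) = e^(t)
t_0 = 4.110000: f = 38.246718, f' = 60.946718 → t_1 = 4.110000 - (38.246718)/(60.946718) = 3.482456

3.4825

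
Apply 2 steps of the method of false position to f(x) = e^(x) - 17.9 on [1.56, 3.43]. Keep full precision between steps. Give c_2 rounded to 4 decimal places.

False-position update: c = (a·f(b) − b·f(a))/(f(b) − f(a)); replace the endpoint whose sign matches f(c).
f(1.560000) = -13.141179, f(3.430000) = 12.976643
step 1: c = 2.500890, f(c) = -5.706655 < 0 → new bracket [2.500890, 3.430000]
step 2: c = 2.784679, f(c) = -1.705382 < 0 → new bracket [2.784679, 3.430000]

2.7847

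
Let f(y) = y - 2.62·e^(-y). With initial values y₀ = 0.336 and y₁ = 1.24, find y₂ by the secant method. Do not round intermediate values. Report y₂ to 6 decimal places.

Secant update: y_(k+1) = y_k − f(y_k)·(y_k − y_(k-1))/(f(y_k) − f(y_(k-1))).
f(y_0) = -1.536313, f(y_1) = 0.481813
y_2 = 1.240000 - (0.481813)·(1.240000 - 0.336000)/(0.481813 - (-1.536313)) = 1.024176; f(y_2) = 0.083355

1.024176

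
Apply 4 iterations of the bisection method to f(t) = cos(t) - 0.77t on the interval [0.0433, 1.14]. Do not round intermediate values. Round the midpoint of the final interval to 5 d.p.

f(0.043300) = 0.965722, f(1.140000) = -0.460205 (opposite signs)
step 1: m = 0.591650, f(m) = 0.374451 > 0 → root in [0.591650, 1.140000]
step 2: m = 0.865825, f(m) = -0.018673 < 0 → root in [0.591650, 0.865825]
step 3: m = 0.728737, f(m) = 0.184888 > 0 → root in [0.728737, 0.865825]
step 4: m = 0.797281, f(m) = 0.084748 > 0 → root in [0.797281, 0.865825]
Midpoint of [0.797281, 0.865825] = 0.831553

0.83155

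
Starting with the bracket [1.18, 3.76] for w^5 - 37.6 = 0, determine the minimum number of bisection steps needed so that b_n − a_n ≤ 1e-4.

Initial width b − a = 3.76 − 1.18 = 2.580000.
After n steps the width is (b−a)/2^n; need (b−a)/2^n ≤ 1e-4.
So n ≥ log₂(2.580000/1e-4) = log₂(25800.0000) ≈ 14.6551.
Hence n = 15.

15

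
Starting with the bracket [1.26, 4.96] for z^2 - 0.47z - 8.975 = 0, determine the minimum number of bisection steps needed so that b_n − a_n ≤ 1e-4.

Initial width b − a = 4.96 − 1.26 = 3.700000.
After n steps the width is (b−a)/2^n; need (b−a)/2^n ≤ 1e-4.
So n ≥ log₂(3.700000/1e-4) = log₂(37000.0000) ≈ 15.1752.
Hence n = 16.

16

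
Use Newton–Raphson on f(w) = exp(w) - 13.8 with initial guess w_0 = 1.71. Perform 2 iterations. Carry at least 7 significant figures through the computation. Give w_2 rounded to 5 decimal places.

2.76513

Newton update: w ← w − f(w)/f'(w).
f'(w) = exp(w)
w_0 = 1.710000: f = -8.271039, f' = 5.528961 → w_1 = 1.710000 - (-8.271039)/(5.528961) = 3.205948
w_1 = 3.205948: f = 10.878883, f' = 24.678883 → w_2 = 3.205948 - (10.878883)/(24.678883) = 2.765130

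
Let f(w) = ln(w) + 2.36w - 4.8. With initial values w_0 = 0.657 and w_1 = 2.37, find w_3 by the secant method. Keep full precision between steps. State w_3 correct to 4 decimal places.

1.7864

f(w_0) = -3.669551, f(w_1) = 1.656090
w_2 = 2.370000 - (1.656090)·(2.370000 - 0.657000)/(1.656090 - (-3.669551)) = 1.837316; f(w_2) = 0.144373
w_3 = 1.837316 - (0.144373)·(1.837316 - 2.370000)/(0.144373 - (1.656090)) = 1.786444; f(w_3) = -0.003766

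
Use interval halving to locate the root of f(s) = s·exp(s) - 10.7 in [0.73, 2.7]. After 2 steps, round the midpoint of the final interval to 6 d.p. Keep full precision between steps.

f(0.730000) = -9.185191, f(2.700000) = 29.475276 (opposite signs)
step 1: m = 1.715000, f(m) = -1.170301 < 0 → root in [1.715000, 2.700000]
step 2: m = 2.207500, f(m) = 9.372699 > 0 → root in [1.715000, 2.207500]
Midpoint of [1.715000, 2.207500] = 1.961250

1.961250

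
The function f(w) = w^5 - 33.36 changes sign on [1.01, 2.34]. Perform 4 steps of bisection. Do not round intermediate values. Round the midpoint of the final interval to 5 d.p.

2.04906

f(1.010000) = -32.308990, f(2.340000) = 36.798337 (opposite signs)
step 1: m = 1.675000, f(m) = -20.175185 < 0 → root in [1.675000, 2.340000]
step 2: m = 2.007500, f(m) = -0.755483 < 0 → root in [2.007500, 2.340000]
step 3: m = 2.173750, f(m) = 15.174211 > 0 → root in [2.007500, 2.173750]
step 4: m = 2.090625, f(m) = 6.577484 > 0 → root in [2.007500, 2.090625]
Midpoint of [2.007500, 2.090625] = 2.049062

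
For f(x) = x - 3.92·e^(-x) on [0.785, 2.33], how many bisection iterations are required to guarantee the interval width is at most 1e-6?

21

Initial width b − a = 2.33 − 0.785 = 1.545000.
After n steps the width is (b−a)/2^n; need (b−a)/2^n ≤ 1e-6.
So n ≥ log₂(1.545000/1e-6) = log₂(1545000.0000) ≈ 20.5592.
Hence n = 21.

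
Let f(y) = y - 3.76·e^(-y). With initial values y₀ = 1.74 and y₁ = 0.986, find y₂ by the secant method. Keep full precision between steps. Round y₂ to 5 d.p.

f(y_0) = 1.080043, f(y_1) = -0.416728
y_2 = 0.986000 - (-0.416728)·(0.986000 - 1.740000)/(-0.416728 - (1.080043)) = 1.195927; f(y_2) = 0.058815

1.19593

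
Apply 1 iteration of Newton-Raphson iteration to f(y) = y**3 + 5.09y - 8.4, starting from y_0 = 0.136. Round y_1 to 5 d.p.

1.63348

f'(y) = 3y**2 + 5.09
y_0 = 0.136000: f = -7.705245, f' = 5.145488 → y_1 = 0.136000 - (-7.705245)/(5.145488) = 1.633476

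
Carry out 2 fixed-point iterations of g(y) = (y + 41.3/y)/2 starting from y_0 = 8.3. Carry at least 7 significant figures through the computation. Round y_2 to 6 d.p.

y_1 = g(8.300000) = 6.637952
y_2 = g(6.637952) = 6.429875

6.429875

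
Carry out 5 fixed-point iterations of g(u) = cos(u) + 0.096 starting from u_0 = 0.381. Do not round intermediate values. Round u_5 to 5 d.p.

0.85575

u_1 = g(0.381000) = 1.024293
u_2 = g(1.024293) = 0.615703
u_3 = g(0.615703) = 0.912368
u_4 = g(0.912368) = 0.707875
u_5 = g(0.707875) = 0.855746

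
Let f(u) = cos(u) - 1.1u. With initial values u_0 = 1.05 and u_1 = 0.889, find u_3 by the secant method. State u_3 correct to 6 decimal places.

Secant update: u_(k+1) = u_k − f(u_k)·(u_k − u_(k-1))/(f(u_k) − f(u_(k-1))).
f(u_0) = -0.657429, f(u_1) = -0.347711
u_2 = 0.889000 - (-0.347711)·(0.889000 - 1.050000)/(-0.347711 - (-0.657429)) = 0.708250; f(u_2) = -0.019573
u_3 = 0.708250 - (-0.019573)·(0.708250 - 0.889000)/(-0.019573 - (-0.347711)) = 0.697468; f(u_3) = -0.000744

0.697468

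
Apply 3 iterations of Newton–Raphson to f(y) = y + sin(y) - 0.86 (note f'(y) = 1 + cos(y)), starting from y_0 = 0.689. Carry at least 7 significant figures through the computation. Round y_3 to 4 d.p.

y_0 = 0.689000: f = 0.464766, f' = 1.771882 → y_1 = 0.689000 - (0.464766)/(1.771882) = 0.426699
y_1 = 0.426699: f = -0.019432, f' = 1.910337 → y_2 = 0.426699 - (-0.019432)/(1.910337) = 0.436872
y_2 = 0.436872: f = -0.000022, f' = 1.906080 → y_3 = 0.436872 - (-0.000022)/(1.906080) = 0.436883

0.4369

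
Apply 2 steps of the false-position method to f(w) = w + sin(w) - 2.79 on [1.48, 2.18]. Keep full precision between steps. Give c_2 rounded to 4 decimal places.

False-position update: c = (a·f(b) − b·f(a))/(f(b) − f(a)); replace the endpoint whose sign matches f(c).
f(1.480000) = -0.314119, f(2.180000) = 0.210104
step 1: c = 1.899446, f(c) = 0.055925 > 0 → new bracket [1.480000, 1.899446]
step 2: c = 1.836055, f(c) = 0.011080 > 0 → new bracket [1.480000, 1.836055]

1.8361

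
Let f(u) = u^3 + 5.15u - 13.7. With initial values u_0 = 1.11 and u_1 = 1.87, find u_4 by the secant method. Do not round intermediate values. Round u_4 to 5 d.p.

1.70235

Secant update: u_(k+1) = u_k − f(u_k)·(u_k − u_(k-1))/(f(u_k) − f(u_(k-1))).
f(u_0) = -6.615869, f(u_1) = 2.469703
u_2 = 1.870000 - (2.469703)·(1.870000 - 1.110000)/(2.469703 - (-6.615869)) = 1.663412; f(u_2) = -0.530874
u_3 = 1.663412 - (-0.530874)·(1.663412 - 1.870000)/(-0.530874 - (2.469703)) = 1.699962; f(u_3) = -0.032525
u_4 = 1.699962 - (-0.032525)·(1.699962 - 1.663412)/(-0.032525 - (-0.530874)) = 1.702347; f(u_4) = 0.000471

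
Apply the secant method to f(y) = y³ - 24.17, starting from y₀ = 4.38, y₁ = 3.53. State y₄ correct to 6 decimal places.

2.894146

f(y_0) = 59.857672, f(y_1) = 19.816977
y_2 = 3.530000 - (19.816977)·(3.530000 - 4.380000)/(19.816977 - (59.857672)) = 3.109317; f(y_2) = 5.890424
y_3 = 3.109317 - (5.890424)·(3.109317 - 3.530000)/(5.890424 - (19.816977)) = 2.931384; f(y_3) = 1.019412
y_4 = 2.931384 - (1.019412)·(2.931384 - 3.109317)/(1.019412 - (5.890424)) = 2.894146; f(y_4) = 0.071591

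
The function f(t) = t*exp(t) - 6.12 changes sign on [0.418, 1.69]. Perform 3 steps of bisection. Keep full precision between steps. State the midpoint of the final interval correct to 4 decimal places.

1.4515

f(0.418000) = -5.485091, f(1.690000) = 3.038922 (opposite signs)
step 1: m = 1.054000, f(m) = -3.095964 < 0 → root in [1.054000, 1.690000]
step 2: m = 1.372000, f(m) = -0.709889 < 0 → root in [1.372000, 1.690000]
step 3: m = 1.531000, f(m) = 0.957503 > 0 → root in [1.372000, 1.531000]
Midpoint of [1.372000, 1.531000] = 1.451500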